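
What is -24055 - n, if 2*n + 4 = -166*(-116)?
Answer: -33681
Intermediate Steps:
n = 9626 (n = -2 + (-166*(-116))/2 = -2 + (1/2)*19256 = -2 + 9628 = 9626)
-24055 - n = -24055 - 1*9626 = -24055 - 9626 = -33681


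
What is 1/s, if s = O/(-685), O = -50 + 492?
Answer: -685/442 ≈ -1.5498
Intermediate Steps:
O = 442
s = -442/685 (s = 442/(-685) = 442*(-1/685) = -442/685 ≈ -0.64526)
1/s = 1/(-442/685) = -685/442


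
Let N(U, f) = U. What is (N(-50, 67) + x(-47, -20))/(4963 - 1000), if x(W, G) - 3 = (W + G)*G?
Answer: 431/1321 ≈ 0.32627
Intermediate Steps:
x(W, G) = 3 + G*(G + W) (x(W, G) = 3 + (W + G)*G = 3 + (G + W)*G = 3 + G*(G + W))
(N(-50, 67) + x(-47, -20))/(4963 - 1000) = (-50 + (3 + (-20)² - 20*(-47)))/(4963 - 1000) = (-50 + (3 + 400 + 940))/3963 = (-50 + 1343)*(1/3963) = 1293*(1/3963) = 431/1321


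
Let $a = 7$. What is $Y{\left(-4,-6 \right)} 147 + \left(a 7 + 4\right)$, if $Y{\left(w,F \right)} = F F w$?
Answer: $-21115$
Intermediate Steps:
$Y{\left(w,F \right)} = w F^{2}$ ($Y{\left(w,F \right)} = F^{2} w = w F^{2}$)
$Y{\left(-4,-6 \right)} 147 + \left(a 7 + 4\right) = - 4 \left(-6\right)^{2} \cdot 147 + \left(7 \cdot 7 + 4\right) = \left(-4\right) 36 \cdot 147 + \left(49 + 4\right) = \left(-144\right) 147 + 53 = -21168 + 53 = -21115$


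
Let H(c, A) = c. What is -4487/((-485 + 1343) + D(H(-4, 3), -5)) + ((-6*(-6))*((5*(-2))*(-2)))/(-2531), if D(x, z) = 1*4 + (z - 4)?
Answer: -11970757/2158943 ≈ -5.5447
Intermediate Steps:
D(x, z) = z (D(x, z) = 4 + (-4 + z) = z)
-4487/((-485 + 1343) + D(H(-4, 3), -5)) + ((-6*(-6))*((5*(-2))*(-2)))/(-2531) = -4487/((-485 + 1343) - 5) + ((-6*(-6))*((5*(-2))*(-2)))/(-2531) = -4487/(858 - 5) + (36*(-10*(-2)))*(-1/2531) = -4487/853 + (36*20)*(-1/2531) = -4487*1/853 + 720*(-1/2531) = -4487/853 - 720/2531 = -11970757/2158943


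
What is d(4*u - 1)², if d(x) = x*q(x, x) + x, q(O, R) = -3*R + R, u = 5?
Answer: 494209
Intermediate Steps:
q(O, R) = -2*R
d(x) = x - 2*x² (d(x) = x*(-2*x) + x = -2*x² + x = x - 2*x²)
d(4*u - 1)² = ((4*5 - 1)*(1 - 2*(4*5 - 1)))² = ((20 - 1)*(1 - 2*(20 - 1)))² = (19*(1 - 2*19))² = (19*(1 - 38))² = (19*(-37))² = (-703)² = 494209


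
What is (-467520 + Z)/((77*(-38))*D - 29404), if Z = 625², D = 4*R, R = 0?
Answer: 76895/29404 ≈ 2.6151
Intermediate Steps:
D = 0 (D = 4*0 = 0)
Z = 390625
(-467520 + Z)/((77*(-38))*D - 29404) = (-467520 + 390625)/((77*(-38))*0 - 29404) = -76895/(-2926*0 - 29404) = -76895/(0 - 29404) = -76895/(-29404) = -76895*(-1/29404) = 76895/29404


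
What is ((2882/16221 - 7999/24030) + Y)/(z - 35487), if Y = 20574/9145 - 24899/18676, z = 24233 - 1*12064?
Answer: -241356414725129/7392153446502607080 ≈ -3.2650e-5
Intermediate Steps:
z = 12169 (z = 24233 - 12064 = 12169)
Y = 22362667/24398860 (Y = 20574*(1/9145) - 24899*1/18676 = 20574/9145 - 3557/2668 = 22362667/24398860 ≈ 0.91655)
((2882/16221 - 7999/24030) + Y)/(z - 35487) = ((2882/16221 - 7999/24030) + 22362667/24398860)/(12169 - 35487) = ((2882*(1/16221) - 7999*1/24030) + 22362667/24398860)/(-23318) = ((2882/16221 - 7999/24030) + 22362667/24398860)*(-1/23318) = (-20165773/129930210 + 22362667/24398860)*(-1/23318) = (241356414725129/317014900356060)*(-1/23318) = -241356414725129/7392153446502607080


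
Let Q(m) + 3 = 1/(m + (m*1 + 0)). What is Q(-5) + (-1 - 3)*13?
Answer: -551/10 ≈ -55.100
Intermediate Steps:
Q(m) = -3 + 1/(2*m) (Q(m) = -3 + 1/(m + (m*1 + 0)) = -3 + 1/(m + (m + 0)) = -3 + 1/(m + m) = -3 + 1/(2*m))
Q(-5) + (-1 - 3)*13 = (-3 + (1/2)/(-5)) + (-1 - 3)*13 = (-3 + (1/2)*(-1/5)) - 4*13 = (-3 - 1/10) - 52 = -31/10 - 52 = -551/10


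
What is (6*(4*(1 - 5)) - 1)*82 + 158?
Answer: -7796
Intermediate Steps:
(6*(4*(1 - 5)) - 1)*82 + 158 = (6*(4*(-4)) - 1)*82 + 158 = (6*(-16) - 1)*82 + 158 = (-96 - 1)*82 + 158 = -97*82 + 158 = -7954 + 158 = -7796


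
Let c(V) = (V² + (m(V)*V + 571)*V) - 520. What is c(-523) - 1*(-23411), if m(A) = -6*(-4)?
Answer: 6562483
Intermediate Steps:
m(A) = 24
c(V) = -520 + V² + V*(571 + 24*V) (c(V) = (V² + (24*V + 571)*V) - 520 = (V² + (571 + 24*V)*V) - 520 = (V² + V*(571 + 24*V)) - 520 = -520 + V² + V*(571 + 24*V))
c(-523) - 1*(-23411) = (-520 + 25*(-523)² + 571*(-523)) - 1*(-23411) = (-520 + 25*273529 - 298633) + 23411 = (-520 + 6838225 - 298633) + 23411 = 6539072 + 23411 = 6562483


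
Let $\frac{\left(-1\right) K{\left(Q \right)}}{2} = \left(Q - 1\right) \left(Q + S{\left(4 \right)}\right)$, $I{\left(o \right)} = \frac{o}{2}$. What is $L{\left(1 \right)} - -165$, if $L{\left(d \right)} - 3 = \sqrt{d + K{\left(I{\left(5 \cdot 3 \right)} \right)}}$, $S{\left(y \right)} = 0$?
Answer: $168 + \frac{i \sqrt{386}}{2} \approx 168.0 + 9.8234 i$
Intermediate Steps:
$I{\left(o \right)} = \frac{o}{2}$ ($I{\left(o \right)} = o \frac{1}{2} = \frac{o}{2}$)
$K{\left(Q \right)} = - 2 Q \left(-1 + Q\right)$ ($K{\left(Q \right)} = - 2 \left(Q - 1\right) \left(Q + 0\right) = - 2 \left(-1 + Q\right) Q = - 2 Q \left(-1 + Q\right)$)
$L{\left(d \right)} = 3 + \sqrt{- \frac{195}{2} + d}$ ($L{\left(d \right)} = 3 + \sqrt{d + 2 \frac{5 \cdot 3}{2} \left(1 - \frac{5 \cdot 3}{2}\right)} = 3 + \sqrt{d + 2 \cdot \frac{1}{2} \cdot 15 \left(1 - \frac{1}{2} \cdot 15\right)} = 3 + \sqrt{d + 2 \cdot \frac{15}{2} \left(1 - \frac{15}{2}\right)} = 3 + \sqrt{d + 2 \cdot \frac{15}{2} \left(- \frac{13}{2}\right)} = 3 + \sqrt{d - \frac{195}{2}} = 3 + \sqrt{- \frac{195}{2} + d}$)
$L{\left(1 \right)} - -165 = \left(3 + \frac{\sqrt{-390 + 4 \cdot 1}}{2}\right) - -165 = \left(3 + \frac{\sqrt{-390 + 4}}{2}\right) + 165 = \left(3 + \frac{\sqrt{-386}}{2}\right) + 165 = \left(3 + \frac{i \sqrt{386}}{2}\right) + 165 = 168 + \frac{i \sqrt{386}}{2}$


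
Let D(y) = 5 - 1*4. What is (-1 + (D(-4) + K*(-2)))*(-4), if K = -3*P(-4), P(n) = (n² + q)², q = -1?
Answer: -5400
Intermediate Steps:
P(n) = (-1 + n²)² (P(n) = (n² - 1)² = (-1 + n²)²)
D(y) = 1 (D(y) = 5 - 4 = 1)
K = -675 (K = -3*(-1 + (-4)²)² = -3*(-1 + 16)² = -3*15² = -3*225 = -675)
(-1 + (D(-4) + K*(-2)))*(-4) = (-1 + (1 - 675*(-2)))*(-4) = (-1 + (1 + 1350))*(-4) = (-1 + 1351)*(-4) = 1350*(-4) = -5400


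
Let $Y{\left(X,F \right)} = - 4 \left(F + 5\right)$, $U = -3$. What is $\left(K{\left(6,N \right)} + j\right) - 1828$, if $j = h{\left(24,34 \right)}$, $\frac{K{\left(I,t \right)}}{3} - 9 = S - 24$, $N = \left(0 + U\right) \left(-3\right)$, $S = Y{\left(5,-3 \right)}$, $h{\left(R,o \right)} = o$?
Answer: $-1863$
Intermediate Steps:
$Y{\left(X,F \right)} = -20 - 4 F$ ($Y{\left(X,F \right)} = - 4 \left(5 + F\right) = -20 - 4 F$)
$S = -8$ ($S = -20 - -12 = -20 + 12 = -8$)
$N = 9$ ($N = \left(0 - 3\right) \left(-3\right) = \left(-3\right) \left(-3\right) = 9$)
$K{\left(I,t \right)} = -69$ ($K{\left(I,t \right)} = 27 + 3 \left(-8 - 24\right) = 27 + 3 \left(-32\right) = 27 - 96 = -69$)
$j = 34$
$\left(K{\left(6,N \right)} + j\right) - 1828 = \left(-69 + 34\right) - 1828 = -35 - 1828 = -1863$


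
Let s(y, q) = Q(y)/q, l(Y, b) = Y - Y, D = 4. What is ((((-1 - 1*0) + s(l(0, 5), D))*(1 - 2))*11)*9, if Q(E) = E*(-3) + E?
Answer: 99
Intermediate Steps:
l(Y, b) = 0
Q(E) = -2*E (Q(E) = -3*E + E = -2*E)
s(y, q) = -2*y/q (s(y, q) = (-2*y)/q = -2*y/q)
((((-1 - 1*0) + s(l(0, 5), D))*(1 - 2))*11)*9 = ((((-1 - 1*0) - 2*0/4)*(1 - 2))*11)*9 = ((((-1 + 0) - 2*0*1/4)*(-1))*11)*9 = (((-1 + 0)*(-1))*11)*9 = (-1*(-1)*11)*9 = (1*11)*9 = 11*9 = 99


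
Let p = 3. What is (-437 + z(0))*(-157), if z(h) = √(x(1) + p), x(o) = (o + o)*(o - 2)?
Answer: 68452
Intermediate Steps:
x(o) = 2*o*(-2 + o) (x(o) = (2*o)*(-2 + o) = 2*o*(-2 + o))
z(h) = 1 (z(h) = √(2*1*(-2 + 1) + 3) = √(2*1*(-1) + 3) = √(-2 + 3) = √1 = 1)
(-437 + z(0))*(-157) = (-437 + 1)*(-157) = -436*(-157) = 68452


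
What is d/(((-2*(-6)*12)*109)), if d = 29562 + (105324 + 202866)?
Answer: 4691/218 ≈ 21.518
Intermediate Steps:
d = 337752 (d = 29562 + 308190 = 337752)
d/(((-2*(-6)*12)*109)) = 337752/(((-2*(-6)*12)*109)) = 337752/(((12*12)*109)) = 337752/((144*109)) = 337752/15696 = 337752*(1/15696) = 4691/218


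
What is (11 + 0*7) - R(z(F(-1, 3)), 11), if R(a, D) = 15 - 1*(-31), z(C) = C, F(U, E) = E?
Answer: -35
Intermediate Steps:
R(a, D) = 46 (R(a, D) = 15 + 31 = 46)
(11 + 0*7) - R(z(F(-1, 3)), 11) = (11 + 0*7) - 1*46 = (11 + 0) - 46 = 11 - 46 = -35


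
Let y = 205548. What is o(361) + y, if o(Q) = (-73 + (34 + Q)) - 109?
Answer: 205761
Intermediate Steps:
o(Q) = -148 + Q (o(Q) = (-39 + Q) - 109 = -148 + Q)
o(361) + y = (-148 + 361) + 205548 = 213 + 205548 = 205761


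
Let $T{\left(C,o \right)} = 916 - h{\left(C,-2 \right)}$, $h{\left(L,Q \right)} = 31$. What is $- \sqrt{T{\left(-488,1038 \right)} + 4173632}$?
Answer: $- \sqrt{4174517} \approx -2043.2$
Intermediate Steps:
$T{\left(C,o \right)} = 885$ ($T{\left(C,o \right)} = 916 - 31 = 885$)
$- \sqrt{T{\left(-488,1038 \right)} + 4173632} = - \sqrt{885 + 4173632} = - \sqrt{4174517}$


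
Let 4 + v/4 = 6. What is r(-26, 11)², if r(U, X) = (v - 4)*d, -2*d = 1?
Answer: 4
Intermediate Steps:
d = -½ (d = -½*1 = -½ ≈ -0.50000)
v = 8 (v = -16 + 4*6 = -16 + 24 = 8)
r(U, X) = -2 (r(U, X) = (8 - 4)*(-½) = 4*(-½) = -2)
r(-26, 11)² = (-2)² = 4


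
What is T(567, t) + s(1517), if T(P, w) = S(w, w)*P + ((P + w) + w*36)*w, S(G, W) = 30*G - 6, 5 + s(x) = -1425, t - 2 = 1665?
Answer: 132114920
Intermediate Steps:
t = 1667 (t = 2 + 1665 = 1667)
s(x) = -1430 (s(x) = -5 - 1425 = -1430)
S(G, W) = -6 + 30*G
T(P, w) = P*(-6 + 30*w) + w*(P + 37*w) (T(P, w) = (-6 + 30*w)*P + ((P + w) + w*36)*w = P*(-6 + 30*w) + ((P + w) + 36*w)*w = P*(-6 + 30*w) + (P + 37*w)*w = P*(-6 + 30*w) + w*(P + 37*w))
T(567, t) + s(1517) = (-6*567 + 37*1667² + 31*567*1667) - 1430 = (-3402 + 37*2778889 + 29300859) - 1430 = (-3402 + 102818893 + 29300859) - 1430 = 132116350 - 1430 = 132114920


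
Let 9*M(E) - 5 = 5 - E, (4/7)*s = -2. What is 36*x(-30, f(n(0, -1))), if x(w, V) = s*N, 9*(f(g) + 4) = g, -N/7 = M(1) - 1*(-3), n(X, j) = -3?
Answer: 3528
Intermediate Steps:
s = -7/2 (s = (7/4)*(-2) = -7/2 ≈ -3.5000)
M(E) = 10/9 - E/9 (M(E) = 5/9 + (5 - E)/9 = 5/9 + (5/9 - E/9) = 10/9 - E/9)
N = -28 (N = -7*((10/9 - ⅑*1) - 1*(-3)) = -7*((10/9 - ⅑) + 3) = -7*(1 + 3) = -7*4 = -28)
f(g) = -4 + g/9
x(w, V) = 98 (x(w, V) = -7/2*(-28) = 98)
36*x(-30, f(n(0, -1))) = 36*98 = 3528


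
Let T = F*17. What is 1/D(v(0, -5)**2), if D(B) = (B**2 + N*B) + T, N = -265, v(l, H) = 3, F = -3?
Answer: -1/2355 ≈ -0.00042463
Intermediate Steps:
T = -51 (T = -3*17 = -51)
D(B) = -51 + B**2 - 265*B (D(B) = (B**2 - 265*B) - 51 = -51 + B**2 - 265*B)
1/D(v(0, -5)**2) = 1/(-51 + (3**2)**2 - 265*3**2) = 1/(-51 + 9**2 - 265*9) = 1/(-51 + 81 - 2385) = 1/(-2355) = -1/2355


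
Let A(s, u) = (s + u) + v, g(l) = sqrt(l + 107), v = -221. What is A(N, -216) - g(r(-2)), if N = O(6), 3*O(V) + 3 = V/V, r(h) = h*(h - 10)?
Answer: -1313/3 - sqrt(131) ≈ -449.11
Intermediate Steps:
r(h) = h*(-10 + h)
O(V) = -2/3 (O(V) = -1 + (V/V)/3 = -1 + (1/3)*1 = -1 + 1/3 = -2/3)
N = -2/3 ≈ -0.66667
g(l) = sqrt(107 + l)
A(s, u) = -221 + s + u (A(s, u) = (s + u) - 221 = -221 + s + u)
A(N, -216) - g(r(-2)) = (-221 - 2/3 - 216) - sqrt(107 - 2*(-10 - 2)) = -1313/3 - sqrt(107 - 2*(-12)) = -1313/3 - sqrt(107 + 24) = -1313/3 - sqrt(131)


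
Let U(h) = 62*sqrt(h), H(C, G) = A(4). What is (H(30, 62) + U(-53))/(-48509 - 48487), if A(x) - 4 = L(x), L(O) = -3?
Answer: -1/96996 - 31*I*sqrt(53)/48498 ≈ -1.031e-5 - 0.0046535*I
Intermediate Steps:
A(x) = 1 (A(x) = 4 - 3 = 1)
H(C, G) = 1
(H(30, 62) + U(-53))/(-48509 - 48487) = (1 + 62*sqrt(-53))/(-48509 - 48487) = (1 + 62*(I*sqrt(53)))/(-96996) = (1 + 62*I*sqrt(53))*(-1/96996) = -1/96996 - 31*I*sqrt(53)/48498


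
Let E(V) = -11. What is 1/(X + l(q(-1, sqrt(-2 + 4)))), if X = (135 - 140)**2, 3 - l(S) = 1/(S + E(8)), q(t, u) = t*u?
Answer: 3343/93913 + sqrt(2)/93913 ≈ 0.035612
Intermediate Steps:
l(S) = 3 - 1/(-11 + S) (l(S) = 3 - 1/(S - 11) = 3 - 1/(-11 + S))
X = 25 (X = (-5)**2 = 25)
1/(X + l(q(-1, sqrt(-2 + 4)))) = 1/(25 + (-34 + 3*(-sqrt(-2 + 4)))/(-11 - sqrt(-2 + 4))) = 1/(25 + (-34 + 3*(-sqrt(2)))/(-11 - sqrt(2))) = 1/(25 + (-34 - 3*sqrt(2))/(-11 - sqrt(2)))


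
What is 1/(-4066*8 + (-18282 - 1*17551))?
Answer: -1/68361 ≈ -1.4628e-5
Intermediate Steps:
1/(-4066*8 + (-18282 - 1*17551)) = 1/(-32528 + (-18282 - 17551)) = 1/(-32528 - 35833) = 1/(-68361) = -1/68361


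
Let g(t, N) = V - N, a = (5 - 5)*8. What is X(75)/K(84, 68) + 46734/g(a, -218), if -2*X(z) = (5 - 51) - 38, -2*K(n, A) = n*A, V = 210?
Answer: 794371/7276 ≈ 109.18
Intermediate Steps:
a = 0 (a = 0*8 = 0)
K(n, A) = -A*n/2 (K(n, A) = -n*A/2 = -A*n/2)
g(t, N) = 210 - N
X(z) = 42 (X(z) = -((5 - 51) - 38)/2 = -(-46 - 38)/2 = -½*(-84) = 42)
X(75)/K(84, 68) + 46734/g(a, -218) = 42/((-½*68*84)) + 46734/(210 - 1*(-218)) = 42/(-2856) + 46734/(210 + 218) = 42*(-1/2856) + 46734/428 = -1/68 + 46734*(1/428) = -1/68 + 23367/214 = 794371/7276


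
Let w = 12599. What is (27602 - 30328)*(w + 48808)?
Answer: -167395482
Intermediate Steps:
(27602 - 30328)*(w + 48808) = (27602 - 30328)*(12599 + 48808) = -2726*61407 = -167395482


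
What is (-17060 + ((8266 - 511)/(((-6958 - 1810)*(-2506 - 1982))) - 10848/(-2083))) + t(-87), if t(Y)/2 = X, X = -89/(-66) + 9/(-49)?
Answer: -68489790472525199/4016416470528 ≈ -17052.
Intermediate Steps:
X = 3767/3234 (X = -89*(-1/66) + 9*(-1/49) = 89/66 - 9/49 = 3767/3234 ≈ 1.1648)
t(Y) = 3767/1617 (t(Y) = 2*(3767/3234) = 3767/1617)
(-17060 + ((8266 - 511)/(((-6958 - 1810)*(-2506 - 1982))) - 10848/(-2083))) + t(-87) = (-17060 + ((8266 - 511)/(((-6958 - 1810)*(-2506 - 1982))) - 10848/(-2083))) + 3767/1617 = (-17060 + (7755/((-8768*(-4488))) - 10848*(-1/2083))) + 3767/1617 = (-17060 + (7755/39350784 + 10848/2083)) + 3767/1617 = (-17060 + (7755*(1/39350784) + 10848/2083)) + 3767/1617 = (-17060 + (235/1192448 + 10848/2083)) + 3767/1617 = (-17060 + 12936165409/2483869184) + 3767/1617 = -42361872113631/2483869184 + 3767/1617 = -68489790472525199/4016416470528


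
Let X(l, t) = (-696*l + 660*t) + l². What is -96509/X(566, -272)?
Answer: 96509/253100 ≈ 0.38131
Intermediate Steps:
X(l, t) = l² - 696*l + 660*t
-96509/X(566, -272) = -96509/(566² - 696*566 + 660*(-272)) = -96509/(320356 - 393936 - 179520) = -96509/(-253100) = -96509*(-1/253100) = 96509/253100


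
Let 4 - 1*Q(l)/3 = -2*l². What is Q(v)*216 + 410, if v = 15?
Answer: 294602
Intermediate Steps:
Q(l) = 12 + 6*l² (Q(l) = 12 - (-6)*l² = 12 + 6*l²)
Q(v)*216 + 410 = (12 + 6*15²)*216 + 410 = (12 + 6*225)*216 + 410 = (12 + 1350)*216 + 410 = 1362*216 + 410 = 294192 + 410 = 294602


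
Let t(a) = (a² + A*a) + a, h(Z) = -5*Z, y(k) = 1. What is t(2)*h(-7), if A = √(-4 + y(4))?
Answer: 210 + 70*I*√3 ≈ 210.0 + 121.24*I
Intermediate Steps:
A = I*√3 (A = √(-4 + 1) = √(-3) = I*√3 ≈ 1.732*I)
t(a) = a + a² + I*a*√3 (t(a) = (a² + (I*√3)*a) + a = (a² + I*a*√3) + a = a + a² + I*a*√3)
t(2)*h(-7) = (2*(1 + 2 + I*√3))*(-5*(-7)) = (2*(3 + I*√3))*35 = (6 + 2*I*√3)*35 = 210 + 70*I*√3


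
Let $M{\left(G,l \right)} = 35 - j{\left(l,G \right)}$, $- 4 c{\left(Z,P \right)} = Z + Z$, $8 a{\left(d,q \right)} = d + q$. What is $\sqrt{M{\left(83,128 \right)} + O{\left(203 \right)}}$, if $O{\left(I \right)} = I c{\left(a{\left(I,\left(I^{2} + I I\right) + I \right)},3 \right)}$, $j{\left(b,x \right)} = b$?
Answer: $\frac{i \sqrt{4203690}}{2} \approx 1025.1 i$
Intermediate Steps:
$a{\left(d,q \right)} = \frac{d}{8} + \frac{q}{8}$ ($a{\left(d,q \right)} = \frac{d + q}{8} = \frac{d}{8} + \frac{q}{8}$)
$c{\left(Z,P \right)} = - \frac{Z}{2}$ ($c{\left(Z,P \right)} = - \frac{Z + Z}{4} = - \frac{2 Z}{4} = - \frac{Z}{2}$)
$M{\left(G,l \right)} = 35 - l$
$O{\left(I \right)} = I \left(- \frac{I}{8} - \frac{I^{2}}{8}\right)$ ($O{\left(I \right)} = I \left(- \frac{\frac{I}{8} + \frac{\left(I^{2} + I I\right) + I}{8}}{2}\right) = I \left(- \frac{\frac{I}{8} + \frac{\left(I^{2} + I^{2}\right) + I}{8}}{2}\right) = I \left(- \frac{\frac{I}{8} + \frac{2 I^{2} + I}{8}}{2}\right) = I \left(- \frac{\frac{I}{8} + \frac{I + 2 I^{2}}{8}}{2}\right) = I \left(- \frac{\frac{I}{8} + \left(\frac{I^{2}}{4} + \frac{I}{8}\right)}{2}\right) = I \left(- \frac{\frac{I}{4} + \frac{I^{2}}{4}}{2}\right) = I \left(- \frac{I}{8} - \frac{I^{2}}{8}\right)$)
$\sqrt{M{\left(83,128 \right)} + O{\left(203 \right)}} = \sqrt{\left(35 - 128\right) + \frac{203^{2} \left(-1 - 203\right)}{8}} = \sqrt{\left(35 - 128\right) + \frac{1}{8} \cdot 41209 \left(-1 - 203\right)} = \sqrt{-93 + \frac{1}{8} \cdot 41209 \left(-204\right)} = \sqrt{-93 - \frac{2101659}{2}} = \sqrt{- \frac{2101845}{2}} = \frac{i \sqrt{4203690}}{2}$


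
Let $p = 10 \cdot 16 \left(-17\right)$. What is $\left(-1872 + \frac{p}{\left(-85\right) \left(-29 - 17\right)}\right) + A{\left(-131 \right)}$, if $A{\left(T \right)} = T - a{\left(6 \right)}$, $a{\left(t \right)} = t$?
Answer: $- \frac{46223}{23} \approx -2009.7$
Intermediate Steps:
$p = -2720$ ($p = 160 \left(-17\right) = -2720$)
$A{\left(T \right)} = -6 + T$ ($A{\left(T \right)} = T - 6 = -6 + T$)
$\left(-1872 + \frac{p}{\left(-85\right) \left(-29 - 17\right)}\right) + A{\left(-131 \right)} = \left(-1872 - \frac{2720}{\left(-85\right) \left(-29 - 17\right)}\right) - 137 = \left(-1872 - \frac{2720}{\left(-85\right) \left(-46\right)}\right) - 137 = \left(-1872 - \frac{2720}{3910}\right) - 137 = \left(-1872 - \frac{16}{23}\right) - 137 = - \frac{43072}{23} - 137 = - \frac{46223}{23}$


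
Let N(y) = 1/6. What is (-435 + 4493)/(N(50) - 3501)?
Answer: -24348/21005 ≈ -1.1592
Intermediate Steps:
N(y) = ⅙
(-435 + 4493)/(N(50) - 3501) = (-435 + 4493)/(⅙ - 3501) = 4058/(-21005/6) = 4058*(-6/21005) = -24348/21005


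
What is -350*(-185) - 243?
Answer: 64507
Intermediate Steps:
-350*(-185) - 243 = 64750 - 243 = 64507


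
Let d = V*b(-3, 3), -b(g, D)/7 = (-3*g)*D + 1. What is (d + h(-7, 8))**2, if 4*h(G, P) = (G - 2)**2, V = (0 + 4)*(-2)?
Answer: 40360609/16 ≈ 2.5225e+6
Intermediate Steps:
V = -8 (V = 4*(-2) = -8)
h(G, P) = (-2 + G)**2/4 (h(G, P) = (G - 2)**2/4 = (-2 + G)**2/4)
b(g, D) = -7 + 21*D*g (b(g, D) = -7*((-3*g)*D + 1) = -7*(-3*D*g + 1) = -7*(1 - 3*D*g) = -7 + 21*D*g)
d = 1568 (d = -8*(-7 + 21*3*(-3)) = -8*(-7 - 189) = -8*(-196) = 1568)
(d + h(-7, 8))**2 = (1568 + (-2 - 7)**2/4)**2 = (1568 + (1/4)*(-9)**2)**2 = (1568 + (1/4)*81)**2 = (1568 + 81/4)**2 = (6353/4)**2 = 40360609/16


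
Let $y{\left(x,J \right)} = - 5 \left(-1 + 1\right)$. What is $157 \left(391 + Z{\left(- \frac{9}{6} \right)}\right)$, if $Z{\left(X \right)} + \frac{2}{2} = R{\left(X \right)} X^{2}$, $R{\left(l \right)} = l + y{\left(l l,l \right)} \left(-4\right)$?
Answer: $\frac{485601}{8} \approx 60700.0$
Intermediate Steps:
$y{\left(x,J \right)} = 0$ ($y{\left(x,J \right)} = \left(-5\right) 0 = 0$)
$R{\left(l \right)} = l$ ($R{\left(l \right)} = l + 0 \left(-4\right) = l + 0 = l$)
$Z{\left(X \right)} = -1 + X^{3}$ ($Z{\left(X \right)} = -1 + X X^{2} = -1 + X^{3}$)
$157 \left(391 + Z{\left(- \frac{9}{6} \right)}\right) = 157 \left(391 + \left(-1 + \left(- \frac{9}{6}\right)^{3}\right)\right) = 157 \left(391 + \left(-1 + \left(\left(-9\right) \frac{1}{6}\right)^{3}\right)\right) = 157 \left(391 + \left(-1 + \left(- \frac{3}{2}\right)^{3}\right)\right) = 157 \left(391 - \frac{35}{8}\right) = 157 \cdot \frac{3093}{8} = \frac{485601}{8}$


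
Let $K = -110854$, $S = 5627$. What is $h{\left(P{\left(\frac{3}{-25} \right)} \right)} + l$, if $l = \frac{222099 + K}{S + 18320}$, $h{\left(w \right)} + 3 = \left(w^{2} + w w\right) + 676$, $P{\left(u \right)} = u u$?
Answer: $\frac{6338900754414}{9354296875} \approx 677.65$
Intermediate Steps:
$P{\left(u \right)} = u^{2}$
$h{\left(w \right)} = 673 + 2 w^{2}$ ($h{\left(w \right)} = -3 + \left(\left(w^{2} + w w\right) + 676\right) = -3 + \left(\left(w^{2} + w^{2}\right) + 676\right) = -3 + \left(2 w^{2} + 676\right) = -3 + \left(676 + 2 w^{2}\right) = 673 + 2 w^{2}$)
$l = \frac{111245}{23947}$ ($l = \frac{222099 - 110854}{5627 + 18320} = \frac{111245}{23947} \approx 4.6455$)
$h{\left(P{\left(\frac{3}{-25} \right)} \right)} + l = \left(673 + 2 \left(\left(\frac{3}{-25}\right)^{2}\right)^{2}\right) + \frac{111245}{23947} = \left(673 + 2 \left(\left(3 \left(- \frac{1}{25}\right)\right)^{2}\right)^{2}\right) + \frac{111245}{23947} = \left(673 + 2 \left(\left(- \frac{3}{25}\right)^{2}\right)^{2}\right) + \frac{111245}{23947} = \left(673 + 2 \left(\frac{9}{625}\right)^{2}\right) + \frac{111245}{23947} = \left(673 + 2 \cdot \frac{81}{390625}\right) + \frac{111245}{23947} = \left(673 + \frac{162}{390625}\right) + \frac{111245}{23947} = \frac{262890787}{390625} + \frac{111245}{23947} = \frac{6338900754414}{9354296875}$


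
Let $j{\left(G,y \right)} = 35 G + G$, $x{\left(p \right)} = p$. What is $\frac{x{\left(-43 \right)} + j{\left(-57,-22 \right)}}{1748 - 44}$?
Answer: $- \frac{2095}{1704} \approx -1.2295$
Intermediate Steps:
$j{\left(G,y \right)} = 36 G$
$\frac{x{\left(-43 \right)} + j{\left(-57,-22 \right)}}{1748 - 44} = \frac{-43 + 36 \left(-57\right)}{1748 - 44} = \frac{-43 - 2052}{1704} = \left(-2095\right) \frac{1}{1704} = - \frac{2095}{1704}$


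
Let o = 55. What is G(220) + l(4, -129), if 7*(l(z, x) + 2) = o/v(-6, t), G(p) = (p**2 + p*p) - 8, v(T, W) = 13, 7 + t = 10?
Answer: 8807945/91 ≈ 96791.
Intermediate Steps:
t = 3 (t = -7 + 10 = 3)
G(p) = -8 + 2*p**2 (G(p) = (p**2 + p**2) - 8 = 2*p**2 - 8 = -8 + 2*p**2)
l(z, x) = -127/91 (l(z, x) = -2 + (55/13)/7 = -2 + (55*(1/13))/7 = -2 + (1/7)*(55/13) = -2 + 55/91 = -127/91)
G(220) + l(4, -129) = (-8 + 2*220**2) - 127/91 = (-8 + 2*48400) - 127/91 = (-8 + 96800) - 127/91 = 96792 - 127/91 = 8807945/91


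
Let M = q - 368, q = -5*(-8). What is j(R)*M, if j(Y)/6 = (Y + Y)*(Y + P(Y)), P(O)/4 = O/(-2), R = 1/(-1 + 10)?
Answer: 1312/27 ≈ 48.593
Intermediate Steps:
q = 40
M = -328 (M = 40 - 368 = -328)
R = ⅑ (R = 1/9 = ⅑ ≈ 0.11111)
P(O) = -2*O (P(O) = 4*(O/(-2)) = 4*(O*(-½)) = 4*(-O/2) = -2*O)
j(Y) = -12*Y² (j(Y) = 6*((Y + Y)*(Y - 2*Y)) = 6*((2*Y)*(-Y)) = 6*(-2*Y²) = -12*Y²)
j(R)*M = -12*(⅑)²*(-328) = -12*1/81*(-328) = -4/27*(-328) = 1312/27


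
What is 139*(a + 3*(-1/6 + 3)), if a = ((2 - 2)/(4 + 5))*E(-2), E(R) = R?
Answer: 2363/2 ≈ 1181.5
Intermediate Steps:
a = 0 (a = ((2 - 2)/(4 + 5))*(-2) = (0/9)*(-2) = (0*(1/9))*(-2) = 0*(-2) = 0)
139*(a + 3*(-1/6 + 3)) = 139*(0 + 3*(-1/6 + 3)) = 139*(0 + 3*(17/6)) = 139*(0 + 17/2) = 139*(17/2) = 2363/2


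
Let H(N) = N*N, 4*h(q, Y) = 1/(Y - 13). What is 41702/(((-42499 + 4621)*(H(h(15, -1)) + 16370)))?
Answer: -65388736/972258583419 ≈ -6.7255e-5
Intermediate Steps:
h(q, Y) = 1/(4*(-13 + Y)) (h(q, Y) = 1/(4*(Y - 13)) = 1/(4*(-13 + Y)))
H(N) = N²
41702/(((-42499 + 4621)*(H(h(15, -1)) + 16370))) = 41702/(((-42499 + 4621)*((1/(4*(-13 - 1)))² + 16370))) = 41702/((-37878*(((¼)/(-14))² + 16370))) = 41702/((-37878*(((¼)*(-1/14))² + 16370))) = 41702/((-37878*((-1/56)² + 16370))) = 41702/((-37878*(1/3136 + 16370))) = 41702/((-37878*51336321/3136)) = 41702/(-972258583419/1568) = 41702*(-1568/972258583419) = -65388736/972258583419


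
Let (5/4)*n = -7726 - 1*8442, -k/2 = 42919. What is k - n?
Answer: -364518/5 ≈ -72904.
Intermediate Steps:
k = -85838 (k = -2*42919 = -85838)
n = -64672/5 (n = 4*(-7726 - 1*8442)/5 = 4*(-7726 - 8442)/5 = (⅘)*(-16168) = -64672/5 ≈ -12934.)
k - n = -85838 - 1*(-64672/5) = -85838 + 64672/5 = -364518/5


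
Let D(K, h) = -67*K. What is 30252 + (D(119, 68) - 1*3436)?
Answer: 18843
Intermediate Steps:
30252 + (D(119, 68) - 1*3436) = 30252 + (-67*119 - 1*3436) = 30252 + (-7973 - 3436) = 30252 - 11409 = 18843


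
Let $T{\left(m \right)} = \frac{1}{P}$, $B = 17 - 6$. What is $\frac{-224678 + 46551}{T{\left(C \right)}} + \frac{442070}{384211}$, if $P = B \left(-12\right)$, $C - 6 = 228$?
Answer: $\frac{9033863011274}{384211} \approx 2.3513 \cdot 10^{7}$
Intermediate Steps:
$C = 234$ ($C = 6 + 228 = 234$)
$B = 11$
$P = -132$ ($P = 11 \left(-12\right) = -132$)
$T{\left(m \right)} = - \frac{1}{132}$ ($T{\left(m \right)} = \frac{1}{-132} = - \frac{1}{132}$)
$\frac{-224678 + 46551}{T{\left(C \right)}} + \frac{442070}{384211} = \frac{-224678 + 46551}{- \frac{1}{132}} + \frac{442070}{384211} = \left(-178127\right) \left(-132\right) + 442070 \cdot \frac{1}{384211} = 23512764 + \frac{442070}{384211} = \frac{9033863011274}{384211}$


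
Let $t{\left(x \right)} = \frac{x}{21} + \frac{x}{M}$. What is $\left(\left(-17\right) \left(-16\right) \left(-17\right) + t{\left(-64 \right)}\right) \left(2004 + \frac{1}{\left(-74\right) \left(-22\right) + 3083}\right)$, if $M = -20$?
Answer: $- \frac{916713602176}{98931} \approx -9.2662 \cdot 10^{6}$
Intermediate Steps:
$t{\left(x \right)} = - \frac{x}{420}$ ($t{\left(x \right)} = \frac{x}{21} + \frac{x}{-20} = x \frac{1}{21} + x \left(- \frac{1}{20}\right) = \frac{x}{21} - \frac{x}{20} = - \frac{x}{420}$)
$\left(\left(-17\right) \left(-16\right) \left(-17\right) + t{\left(-64 \right)}\right) \left(2004 + \frac{1}{\left(-74\right) \left(-22\right) + 3083}\right) = \left(\left(-17\right) \left(-16\right) \left(-17\right) - - \frac{16}{105}\right) \left(2004 + \frac{1}{\left(-74\right) \left(-22\right) + 3083}\right) = \left(272 \left(-17\right) + \frac{16}{105}\right) \left(2004 + \frac{1}{1628 + 3083}\right) = \left(-4624 + \frac{16}{105}\right) \left(2004 + \frac{1}{4711}\right) = - \frac{485504 \left(2004 + \frac{1}{4711}\right)}{105} = \left(- \frac{485504}{105}\right) \frac{9440845}{4711} = - \frac{916713602176}{98931}$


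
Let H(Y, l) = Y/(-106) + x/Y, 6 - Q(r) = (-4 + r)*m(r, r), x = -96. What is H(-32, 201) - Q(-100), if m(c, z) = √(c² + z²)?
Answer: -143/53 - 10400*√2 ≈ -14711.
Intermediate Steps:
Q(r) = 6 - √2*√(r²)*(-4 + r) (Q(r) = 6 - (-4 + r)*√(r² + r²) = 6 - (-4 + r)*√(2*r²) = 6 - (-4 + r)*√2*√(r²) = 6 - √2*√(r²)*(-4 + r))
H(Y, l) = -96/Y - Y/106 (H(Y, l) = Y/(-106) - 96/Y = Y*(-1/106) - 96/Y = -Y/106 - 96/Y = -96/Y - Y/106)
H(-32, 201) - Q(-100) = (-96/(-32) - 1/106*(-32)) - (6 + 4*√2*√((-100)²) - 1*(-100)*√2*√((-100)²)) = (-96*(-1/32) + 16/53) - (6 + 4*√2*√10000 - 1*(-100)*√2*√10000) = (3 + 16/53) - (6 + 4*√2*100 - 1*(-100)*√2*100) = 175/53 - (6 + 400*√2 + 10000*√2) = 175/53 - (6 + 10400*√2) = 175/53 + (-6 - 10400*√2) = -143/53 - 10400*√2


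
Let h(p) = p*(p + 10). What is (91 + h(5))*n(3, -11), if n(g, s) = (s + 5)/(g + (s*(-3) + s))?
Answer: -996/25 ≈ -39.840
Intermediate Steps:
h(p) = p*(10 + p)
n(g, s) = (5 + s)/(g - 2*s) (n(g, s) = (5 + s)/(g + (-3*s + s)) = (5 + s)/(g - 2*s))
(91 + h(5))*n(3, -11) = (91 + 5*(10 + 5))*((5 - 11)/(3 - 2*(-11))) = (91 + 5*15)*(-6/(3 + 22)) = (91 + 75)*(-6/25) = 166*((1/25)*(-6)) = 166*(-6/25) = -996/25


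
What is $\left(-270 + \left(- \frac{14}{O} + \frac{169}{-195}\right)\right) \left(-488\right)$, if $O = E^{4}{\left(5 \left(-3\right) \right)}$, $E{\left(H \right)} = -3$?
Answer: $\frac{53568248}{405} \approx 1.3227 \cdot 10^{5}$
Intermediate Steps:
$O = 81$ ($O = \left(-3\right)^{4} = 81$)
$\left(-270 + \left(- \frac{14}{O} + \frac{169}{-195}\right)\right) \left(-488\right) = \left(-270 + \left(- \frac{14}{81} + \frac{169}{-195}\right)\right) \left(-488\right) = \left(-270 + \left(\left(-14\right) \frac{1}{81} + 169 \left(- \frac{1}{195}\right)\right)\right) \left(-488\right) = \left(-270 - \frac{421}{405}\right) \left(-488\right) = \left(- \frac{109771}{405}\right) \left(-488\right) = \frac{53568248}{405}$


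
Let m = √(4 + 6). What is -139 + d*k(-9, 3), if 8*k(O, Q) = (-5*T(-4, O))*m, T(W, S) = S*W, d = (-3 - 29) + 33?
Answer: -139 - 45*√10/2 ≈ -210.15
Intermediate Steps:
d = 1 (d = -32 + 33 = 1)
m = √10 ≈ 3.1623
k(O, Q) = 5*O*√10/2 (k(O, Q) = ((-5*O*(-4))*√10)/8 = ((-(-20)*O)*√10)/8 = ((20*O)*√10)/8 = (20*O*√10)/8 = 5*O*√10/2)
-139 + d*k(-9, 3) = -139 + 1*((5/2)*(-9)*√10) = -139 + 1*(-45*√10/2) = -139 - 45*√10/2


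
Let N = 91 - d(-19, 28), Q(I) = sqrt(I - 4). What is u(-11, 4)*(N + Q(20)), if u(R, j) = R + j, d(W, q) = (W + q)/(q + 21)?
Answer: -4646/7 ≈ -663.71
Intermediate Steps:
d(W, q) = (W + q)/(21 + q)
Q(I) = sqrt(-4 + I)
N = 4450/49 (N = 91 - (-19 + 28)/(21 + 28) = 91 - 9/49 = 4450/49 ≈ 90.816)
u(-11, 4)*(N + Q(20)) = (-11 + 4)*(4450/49 + sqrt(-4 + 20)) = -7*(4450/49 + sqrt(16)) = -7*(4450/49 + 4) = -7*4646/49 = -4646/7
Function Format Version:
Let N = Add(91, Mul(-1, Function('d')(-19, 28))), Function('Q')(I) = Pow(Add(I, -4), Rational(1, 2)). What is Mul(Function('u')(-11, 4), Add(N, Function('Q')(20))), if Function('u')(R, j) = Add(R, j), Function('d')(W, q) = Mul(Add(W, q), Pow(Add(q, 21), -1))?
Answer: Rational(-4646, 7) ≈ -663.71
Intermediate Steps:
Function('d')(W, q) = Mul(Pow(Add(21, q), -1), Add(W, q)) (Function('d')(W, q) = Mul(Add(W, q), Pow(Add(21, q), -1)) = Mul(Pow(Add(21, q), -1), Add(W, q)))
Function('Q')(I) = Pow(Add(-4, I), Rational(1, 2))
N = Rational(4450, 49) (N = Add(91, Mul(-1, Mul(Pow(Add(21, 28), -1), Add(-19, 28)))) = Add(91, Mul(-1, Mul(Pow(49, -1), 9))) = Add(91, Mul(-1, Mul(Rational(1, 49), 9))) = Add(91, Mul(-1, Rational(9, 49))) = Add(91, Rational(-9, 49)) = Rational(4450, 49) ≈ 90.816)
Mul(Function('u')(-11, 4), Add(N, Function('Q')(20))) = Mul(Add(-11, 4), Add(Rational(4450, 49), Pow(Add(-4, 20), Rational(1, 2)))) = Mul(-7, Add(Rational(4450, 49), Pow(16, Rational(1, 2)))) = Mul(-7, Add(Rational(4450, 49), 4)) = Mul(-7, Rational(4646, 49)) = Rational(-4646, 7)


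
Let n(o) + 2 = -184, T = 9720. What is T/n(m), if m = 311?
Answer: -1620/31 ≈ -52.258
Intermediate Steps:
n(o) = -186 (n(o) = -2 - 184 = -186)
T/n(m) = 9720/(-186) = 9720*(-1/186) = -1620/31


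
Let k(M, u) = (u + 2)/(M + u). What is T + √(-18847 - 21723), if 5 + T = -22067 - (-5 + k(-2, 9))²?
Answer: -1082104/49 + I*√40570 ≈ -22084.0 + 201.42*I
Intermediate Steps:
k(M, u) = (2 + u)/(M + u)
T = -1082104/49 (T = -5 + (-22067 - (-5 + (2 + 9)/(-2 + 9))²) = -5 + (-22067 - (-5 + 11/7)²) = -5 + (-22067 - (-24/7)²) = -5 + (-22067 - 1*576/49) = -5 + (-22067 - 576/49) = -5 - 1081859/49 = -1082104/49 ≈ -22084.)
T + √(-18847 - 21723) = -1082104/49 + √(-18847 - 21723) = -1082104/49 + √(-40570) = -1082104/49 + I*√40570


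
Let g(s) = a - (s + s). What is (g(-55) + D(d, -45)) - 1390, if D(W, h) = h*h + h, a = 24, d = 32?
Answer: 724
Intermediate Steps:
g(s) = 24 - 2*s (g(s) = 24 - (s + s) = 24 - 2*s)
D(W, h) = h + h**2 (D(W, h) = h**2 + h = h + h**2)
(g(-55) + D(d, -45)) - 1390 = ((24 - 2*(-55)) - 45*(1 - 45)) - 1390 = ((24 + 110) - 45*(-44)) - 1390 = (134 + 1980) - 1390 = 2114 - 1390 = 724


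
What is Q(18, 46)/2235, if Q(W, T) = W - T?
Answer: -28/2235 ≈ -0.012528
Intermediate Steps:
Q(18, 46)/2235 = (18 - 1*46)/2235 = (18 - 46)*(1/2235) = -28*1/2235 = -28/2235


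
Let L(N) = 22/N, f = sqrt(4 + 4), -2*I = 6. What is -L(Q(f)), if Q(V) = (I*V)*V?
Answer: 11/12 ≈ 0.91667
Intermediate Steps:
I = -3 (I = -1/2*6 = -3)
f = 2*sqrt(2) (f = sqrt(8) = 2*sqrt(2) ≈ 2.8284)
Q(V) = -3*V**2 (Q(V) = (-3*V)*V = -3*V**2)
-L(Q(f)) = -22/((-3*(2*sqrt(2))**2)) = -22/((-3*8)) = -22/(-24) = -22*(-1)/24 = -1*(-11/12) = 11/12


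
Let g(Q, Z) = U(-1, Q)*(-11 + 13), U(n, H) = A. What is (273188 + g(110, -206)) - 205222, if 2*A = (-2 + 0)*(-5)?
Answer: 67976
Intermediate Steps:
A = 5 (A = ((-2 + 0)*(-5))/2 = (-2*(-5))/2 = (½)*10 = 5)
U(n, H) = 5
g(Q, Z) = 10 (g(Q, Z) = 5*(-11 + 13) = 5*2 = 10)
(273188 + g(110, -206)) - 205222 = (273188 + 10) - 205222 = 273198 - 205222 = 67976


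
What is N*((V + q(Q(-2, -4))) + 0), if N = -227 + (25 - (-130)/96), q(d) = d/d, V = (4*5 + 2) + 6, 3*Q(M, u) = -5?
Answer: -279299/48 ≈ -5818.7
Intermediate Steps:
Q(M, u) = -5/3 (Q(M, u) = (1/3)*(-5) = -5/3)
V = 28 (V = (20 + 2) + 6 = 22 + 6 = 28)
q(d) = 1
N = -9631/48 (N = -227 + (25 - (-130)/96) = -227 + (25 - 1*(-65/48)) = -227 + (25 + 65/48) = -227 + 1265/48 = -9631/48 ≈ -200.65)
N*((V + q(Q(-2, -4))) + 0) = -9631*((28 + 1) + 0)/48 = -9631*(29 + 0)/48 = -9631/48*29 = -279299/48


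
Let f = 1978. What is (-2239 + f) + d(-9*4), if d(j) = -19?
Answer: -280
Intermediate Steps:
(-2239 + f) + d(-9*4) = (-2239 + 1978) - 19 = -261 - 19 = -280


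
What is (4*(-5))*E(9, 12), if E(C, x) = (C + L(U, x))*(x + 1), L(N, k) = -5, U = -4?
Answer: -1040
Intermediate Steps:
E(C, x) = (1 + x)*(-5 + C) (E(C, x) = (C - 5)*(x + 1) = (-5 + C)*(1 + x) = (1 + x)*(-5 + C))
(4*(-5))*E(9, 12) = (4*(-5))*(-5 + 9 - 5*12 + 9*12) = -20*(-5 + 9 - 60 + 108) = -20*52 = -1040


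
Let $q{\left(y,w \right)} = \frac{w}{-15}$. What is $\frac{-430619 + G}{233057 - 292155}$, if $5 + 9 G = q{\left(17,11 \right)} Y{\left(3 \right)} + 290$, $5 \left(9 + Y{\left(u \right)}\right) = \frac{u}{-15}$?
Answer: $\frac{726614882}{99727875} \approx 7.286$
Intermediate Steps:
$Y{\left(u \right)} = -9 - \frac{u}{75}$ ($Y{\left(u \right)} = -9 + \frac{u \frac{1}{-15}}{5} = -9 + \frac{u \left(- \frac{1}{15}\right)}{5} = -9 + \frac{\left(- \frac{1}{15}\right) u}{5} = -9 - \frac{u}{75}$)
$q{\left(y,w \right)} = - \frac{w}{15}$ ($q{\left(y,w \right)} = w \left(- \frac{1}{15}\right) = - \frac{w}{15}$)
$G = \frac{109361}{3375}$ ($G = - \frac{5}{9} + \frac{\left(- \frac{1}{15}\right) 11 \left(-9 - \frac{1}{25}\right) + 290}{9} = - \frac{5}{9} + \frac{- \frac{11 \left(-9 - \frac{1}{25}\right)}{15} + 290}{9} = - \frac{5}{9} + \frac{\left(- \frac{11}{15}\right) \left(- \frac{226}{25}\right) + 290}{9} = - \frac{5}{9} + \frac{\frac{2486}{375} + 290}{9} = - \frac{5}{9} + \frac{1}{9} \cdot \frac{111236}{375} = - \frac{5}{9} + \frac{111236}{3375} = \frac{109361}{3375} \approx 32.403$)
$\frac{-430619 + G}{233057 - 292155} = \frac{-430619 + \frac{109361}{3375}}{233057 - 292155} = - \frac{1453229764}{3375 \left(-59098\right)} = \left(- \frac{1453229764}{3375}\right) \left(- \frac{1}{59098}\right) = \frac{726614882}{99727875}$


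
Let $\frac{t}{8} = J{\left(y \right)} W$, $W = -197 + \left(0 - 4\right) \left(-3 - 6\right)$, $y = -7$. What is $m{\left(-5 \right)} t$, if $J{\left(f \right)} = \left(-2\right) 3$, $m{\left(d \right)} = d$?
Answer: $-38640$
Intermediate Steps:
$J{\left(f \right)} = -6$
$W = -161$ ($W = -197 - -36 = -197 + 36 = -161$)
$t = 7728$ ($t = 8 \left(\left(-6\right) \left(-161\right)\right) = 8 \cdot 966 = 7728$)
$m{\left(-5 \right)} t = \left(-5\right) 7728 = -38640$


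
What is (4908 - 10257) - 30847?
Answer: -36196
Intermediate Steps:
(4908 - 10257) - 30847 = -5349 - 30847 = -36196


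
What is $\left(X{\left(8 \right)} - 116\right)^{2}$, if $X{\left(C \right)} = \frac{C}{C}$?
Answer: $13225$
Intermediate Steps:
$X{\left(C \right)} = 1$
$\left(X{\left(8 \right)} - 116\right)^{2} = \left(1 - 116\right)^{2} = \left(-115\right)^{2} = 13225$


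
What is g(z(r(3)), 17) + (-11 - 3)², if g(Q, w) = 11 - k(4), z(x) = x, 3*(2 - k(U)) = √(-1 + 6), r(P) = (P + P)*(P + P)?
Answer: 205 + √5/3 ≈ 205.75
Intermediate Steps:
r(P) = 4*P² (r(P) = (2*P)*(2*P) = 4*P²)
k(U) = 2 - √5/3 (k(U) = 2 - √(-1 + 6)/3 = 2 - √5/3)
g(Q, w) = 9 + √5/3 (g(Q, w) = 11 - (2 - √5/3) = 11 + (-2 + √5/3) = 9 + √5/3)
g(z(r(3)), 17) + (-11 - 3)² = (9 + √5/3) + (-11 - 3)² = (9 + √5/3) + (-14)² = (9 + √5/3) + 196 = 205 + √5/3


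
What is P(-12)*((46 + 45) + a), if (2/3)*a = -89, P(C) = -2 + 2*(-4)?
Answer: 425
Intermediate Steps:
P(C) = -10 (P(C) = -2 - 8 = -10)
a = -267/2 (a = (3/2)*(-89) = -267/2 ≈ -133.50)
P(-12)*((46 + 45) + a) = -10*((46 + 45) - 267/2) = -10*(91 - 267/2) = -10*(-85/2) = 425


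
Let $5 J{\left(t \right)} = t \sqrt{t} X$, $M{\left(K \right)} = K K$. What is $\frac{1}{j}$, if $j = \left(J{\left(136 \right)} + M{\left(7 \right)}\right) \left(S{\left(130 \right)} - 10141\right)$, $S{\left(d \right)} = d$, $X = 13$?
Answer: $\frac{1225}{4255195962429} - \frac{17680 \sqrt{34}}{4255195962429} \approx -2.3939 \cdot 10^{-8}$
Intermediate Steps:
$M{\left(K \right)} = K^{2}$
$J{\left(t \right)} = \frac{13 t^{\frac{3}{2}}}{5}$ ($J{\left(t \right)} = \frac{t \sqrt{t} 13}{5} = \frac{t^{\frac{3}{2}} \cdot 13}{5} = \frac{13 t^{\frac{3}{2}}}{5}$)
$j = -490539 - \frac{35398896 \sqrt{34}}{5}$ ($j = \left(\frac{13 \cdot 136^{\frac{3}{2}}}{5} + 7^{2}\right) \left(130 - 10141\right) = \left(\frac{13 \cdot 272 \sqrt{34}}{5} + 49\right) \left(-10011\right) = \left(\frac{3536 \sqrt{34}}{5} + 49\right) \left(-10011\right) = \left(49 + \frac{3536 \sqrt{34}}{5}\right) \left(-10011\right) = -490539 - \frac{35398896 \sqrt{34}}{5} \approx -4.1772 \cdot 10^{7}$)
$\frac{1}{j} = \frac{1}{-490539 - \frac{35398896 \sqrt{34}}{5}}$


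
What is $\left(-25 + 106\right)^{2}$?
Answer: $6561$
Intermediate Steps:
$\left(-25 + 106\right)^{2} = 81^{2} = 6561$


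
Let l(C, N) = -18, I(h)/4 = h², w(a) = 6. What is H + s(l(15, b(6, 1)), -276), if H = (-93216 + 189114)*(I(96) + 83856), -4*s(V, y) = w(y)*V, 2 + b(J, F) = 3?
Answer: 11576806587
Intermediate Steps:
b(J, F) = 1 (b(J, F) = -2 + 3 = 1)
I(h) = 4*h²
s(V, y) = -3*V/2
H = 11576806560 (H = (-93216 + 189114)*(4*96² + 83856) = 95898*(4*9216 + 83856) = 95898*(36864 + 83856) = 95898*120720 = 11576806560)
H + s(l(15, b(6, 1)), -276) = 11576806560 - 3/2*(-18) = 11576806560 + 27 = 11576806587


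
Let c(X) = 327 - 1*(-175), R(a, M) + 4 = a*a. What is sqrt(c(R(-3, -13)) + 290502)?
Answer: 2*sqrt(72751) ≈ 539.45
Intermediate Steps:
R(a, M) = -4 + a**2 (R(a, M) = -4 + a*a = -4 + a**2)
c(X) = 502 (c(X) = 327 + 175 = 502)
sqrt(c(R(-3, -13)) + 290502) = sqrt(502 + 290502) = sqrt(291004) = 2*sqrt(72751)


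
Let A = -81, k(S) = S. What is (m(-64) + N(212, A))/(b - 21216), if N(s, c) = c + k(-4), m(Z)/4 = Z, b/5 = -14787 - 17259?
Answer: 341/181446 ≈ 0.0018793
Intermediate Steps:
b = -160230 (b = 5*(-14787 - 17259) = 5*(-32046) = -160230)
m(Z) = 4*Z
N(s, c) = -4 + c (N(s, c) = c - 4 = -4 + c)
(m(-64) + N(212, A))/(b - 21216) = (4*(-64) + (-4 - 81))/(-160230 - 21216) = (-256 - 85)/(-181446) = -341*(-1/181446) = 341/181446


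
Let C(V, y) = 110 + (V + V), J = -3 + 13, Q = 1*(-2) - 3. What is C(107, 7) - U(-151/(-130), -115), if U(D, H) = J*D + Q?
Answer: 4126/13 ≈ 317.38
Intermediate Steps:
Q = -5 (Q = -2 - 3 = -5)
J = 10
C(V, y) = 110 + 2*V
U(D, H) = -5 + 10*D (U(D, H) = 10*D - 5 = -5 + 10*D)
C(107, 7) - U(-151/(-130), -115) = (110 + 2*107) - (-5 + 10*(-151/(-130))) = (110 + 214) - (-5 + 10*(-151*(-1/130))) = 324 - (-5 + 10*(151/130)) = 324 - (-5 + 151/13) = 324 - 1*86/13 = 324 - 86/13 = 4126/13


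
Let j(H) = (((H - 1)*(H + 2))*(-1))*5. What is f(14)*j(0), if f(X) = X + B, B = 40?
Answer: 540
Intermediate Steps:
j(H) = -5*(-1 + H)*(2 + H) (j(H) = (((-1 + H)*(2 + H))*(-1))*5 = -(-1 + H)*(2 + H)*5 = -5*(-1 + H)*(2 + H))
f(X) = 40 + X (f(X) = X + 40 = 40 + X)
f(14)*j(0) = (40 + 14)*(10 - 5*0 - 5*0²) = 54*(10 + 0 - 5*0) = 54*(10 + 0 + 0) = 54*10 = 540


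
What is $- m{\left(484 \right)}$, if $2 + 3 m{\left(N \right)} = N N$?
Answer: $- \frac{234254}{3} \approx -78085.0$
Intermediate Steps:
$m{\left(N \right)} = - \frac{2}{3} + \frac{N^{2}}{3}$ ($m{\left(N \right)} = - \frac{2}{3} + \frac{N N}{3} = - \frac{2}{3} + \frac{N^{2}}{3}$)
$- m{\left(484 \right)} = - (- \frac{2}{3} + \frac{484^{2}}{3}) = - (- \frac{2}{3} + \frac{1}{3} \cdot 234256) = - (- \frac{2}{3} + \frac{234256}{3}) = \left(-1\right) \frac{234254}{3} = - \frac{234254}{3}$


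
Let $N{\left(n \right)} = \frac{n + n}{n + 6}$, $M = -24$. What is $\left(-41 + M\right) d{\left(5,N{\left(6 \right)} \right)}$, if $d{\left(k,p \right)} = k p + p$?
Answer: $-390$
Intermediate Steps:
$N{\left(n \right)} = \frac{2 n}{6 + n}$
$d{\left(k,p \right)} = p + k p$
$\left(-41 + M\right) d{\left(5,N{\left(6 \right)} \right)} = \left(-41 - 24\right) 2 \cdot 6 \frac{1}{6 + 6} \left(1 + 5\right) = - 65 \cdot 2 \cdot 6 \cdot \frac{1}{12} \cdot 6 = - 65 \cdot 1 \cdot 6 = \left(-65\right) 6 = -390$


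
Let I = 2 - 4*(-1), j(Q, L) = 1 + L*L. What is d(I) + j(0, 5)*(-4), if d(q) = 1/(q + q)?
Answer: -1247/12 ≈ -103.92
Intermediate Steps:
j(Q, L) = 1 + L**2
I = 6 (I = 2 + 4 = 6)
d(q) = 1/(2*q)
d(I) + j(0, 5)*(-4) = (1/2)/6 + (1 + 5**2)*(-4) = (1/2)*(1/6) + (1 + 25)*(-4) = 1/12 + 26*(-4) = 1/12 - 104 = -1247/12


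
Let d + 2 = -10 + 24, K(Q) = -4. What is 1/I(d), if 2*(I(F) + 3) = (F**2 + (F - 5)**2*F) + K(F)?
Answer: 1/361 ≈ 0.0027701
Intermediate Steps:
d = 12 (d = -2 + (-10 + 24) = -2 + 14 = 12)
I(F) = -5 + F**2/2 + F*(-5 + F)**2/2 (I(F) = -3 + ((F**2 + (F - 5)**2*F) - 4)/2 = -3 + ((F**2 + (-5 + F)**2*F) - 4)/2 = -3 + ((F**2 + F*(-5 + F)**2) - 4)/2 = -3 + (-4 + F**2 + F*(-5 + F)**2)/2 = -3 + (-2 + F**2/2 + F*(-5 + F)**2/2) = -5 + F**2/2 + F*(-5 + F)**2/2)
1/I(d) = 1/(-5 + (1/2)*12**2 + (1/2)*12*(-5 + 12)**2) = 1/(-5 + (1/2)*144 + (1/2)*12*7**2) = 1/(-5 + 72 + (1/2)*12*49) = 1/(-5 + 72 + 294) = 1/361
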